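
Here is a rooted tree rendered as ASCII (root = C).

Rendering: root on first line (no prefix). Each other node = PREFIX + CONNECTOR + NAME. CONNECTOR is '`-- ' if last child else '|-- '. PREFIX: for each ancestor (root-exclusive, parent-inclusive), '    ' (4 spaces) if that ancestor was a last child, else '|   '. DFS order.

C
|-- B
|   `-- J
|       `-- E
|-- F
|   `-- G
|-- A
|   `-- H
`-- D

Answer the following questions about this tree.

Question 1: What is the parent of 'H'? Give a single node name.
Scan adjacency: H appears as child of A

Answer: A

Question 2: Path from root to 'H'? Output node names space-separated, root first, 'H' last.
Answer: C A H

Derivation:
Walk down from root: C -> A -> H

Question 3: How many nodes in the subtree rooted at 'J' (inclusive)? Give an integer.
Answer: 2

Derivation:
Subtree rooted at J contains: E, J
Count = 2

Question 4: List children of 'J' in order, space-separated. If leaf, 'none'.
Answer: E

Derivation:
Node J's children (from adjacency): E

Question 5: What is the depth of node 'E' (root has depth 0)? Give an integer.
Path from root to E: C -> B -> J -> E
Depth = number of edges = 3

Answer: 3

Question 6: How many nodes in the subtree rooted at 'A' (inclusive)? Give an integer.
Subtree rooted at A contains: A, H
Count = 2

Answer: 2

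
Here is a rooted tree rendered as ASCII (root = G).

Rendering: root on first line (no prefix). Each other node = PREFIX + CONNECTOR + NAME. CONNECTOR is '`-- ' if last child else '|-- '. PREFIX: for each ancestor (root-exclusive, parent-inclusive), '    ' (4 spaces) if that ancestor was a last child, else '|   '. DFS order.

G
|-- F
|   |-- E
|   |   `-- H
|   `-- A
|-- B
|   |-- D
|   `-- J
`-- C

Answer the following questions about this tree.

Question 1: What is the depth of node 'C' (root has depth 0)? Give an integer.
Answer: 1

Derivation:
Path from root to C: G -> C
Depth = number of edges = 1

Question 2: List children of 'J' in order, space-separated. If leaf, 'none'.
Node J's children (from adjacency): (leaf)

Answer: none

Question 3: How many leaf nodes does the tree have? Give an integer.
Answer: 5

Derivation:
Leaves (nodes with no children): A, C, D, H, J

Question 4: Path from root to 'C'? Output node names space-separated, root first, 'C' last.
Walk down from root: G -> C

Answer: G C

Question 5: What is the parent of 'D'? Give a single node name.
Answer: B

Derivation:
Scan adjacency: D appears as child of B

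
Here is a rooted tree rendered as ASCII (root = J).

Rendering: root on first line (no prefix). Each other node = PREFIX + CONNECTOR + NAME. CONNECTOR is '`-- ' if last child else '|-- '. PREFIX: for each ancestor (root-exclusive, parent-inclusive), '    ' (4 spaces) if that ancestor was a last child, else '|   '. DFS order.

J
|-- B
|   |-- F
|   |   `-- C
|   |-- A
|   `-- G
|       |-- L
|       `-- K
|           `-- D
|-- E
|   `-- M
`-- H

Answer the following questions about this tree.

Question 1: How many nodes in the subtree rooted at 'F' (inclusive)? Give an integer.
Subtree rooted at F contains: C, F
Count = 2

Answer: 2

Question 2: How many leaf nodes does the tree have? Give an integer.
Answer: 6

Derivation:
Leaves (nodes with no children): A, C, D, H, L, M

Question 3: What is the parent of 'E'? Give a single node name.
Scan adjacency: E appears as child of J

Answer: J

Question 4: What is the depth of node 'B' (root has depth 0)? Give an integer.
Answer: 1

Derivation:
Path from root to B: J -> B
Depth = number of edges = 1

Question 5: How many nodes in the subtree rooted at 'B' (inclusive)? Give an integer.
Answer: 8

Derivation:
Subtree rooted at B contains: A, B, C, D, F, G, K, L
Count = 8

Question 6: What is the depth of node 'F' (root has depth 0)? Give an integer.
Path from root to F: J -> B -> F
Depth = number of edges = 2

Answer: 2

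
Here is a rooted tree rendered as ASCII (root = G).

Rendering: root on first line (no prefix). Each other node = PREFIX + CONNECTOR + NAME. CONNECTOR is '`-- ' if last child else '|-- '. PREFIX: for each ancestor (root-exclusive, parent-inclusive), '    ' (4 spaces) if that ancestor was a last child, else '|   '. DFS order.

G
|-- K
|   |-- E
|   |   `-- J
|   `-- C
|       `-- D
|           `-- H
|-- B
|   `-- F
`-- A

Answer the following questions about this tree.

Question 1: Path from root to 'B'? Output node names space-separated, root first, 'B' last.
Walk down from root: G -> B

Answer: G B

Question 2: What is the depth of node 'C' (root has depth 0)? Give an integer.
Answer: 2

Derivation:
Path from root to C: G -> K -> C
Depth = number of edges = 2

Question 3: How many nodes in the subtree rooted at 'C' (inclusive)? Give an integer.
Subtree rooted at C contains: C, D, H
Count = 3

Answer: 3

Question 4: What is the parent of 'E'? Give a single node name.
Answer: K

Derivation:
Scan adjacency: E appears as child of K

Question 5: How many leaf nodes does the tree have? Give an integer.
Leaves (nodes with no children): A, F, H, J

Answer: 4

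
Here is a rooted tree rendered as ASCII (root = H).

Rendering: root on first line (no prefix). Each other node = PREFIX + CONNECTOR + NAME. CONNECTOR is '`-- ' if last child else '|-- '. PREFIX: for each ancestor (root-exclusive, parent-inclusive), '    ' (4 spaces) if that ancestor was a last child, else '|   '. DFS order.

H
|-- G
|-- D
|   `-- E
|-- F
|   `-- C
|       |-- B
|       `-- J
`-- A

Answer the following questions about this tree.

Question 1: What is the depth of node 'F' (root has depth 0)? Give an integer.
Answer: 1

Derivation:
Path from root to F: H -> F
Depth = number of edges = 1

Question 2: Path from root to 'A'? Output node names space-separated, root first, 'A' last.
Answer: H A

Derivation:
Walk down from root: H -> A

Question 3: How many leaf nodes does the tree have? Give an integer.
Leaves (nodes with no children): A, B, E, G, J

Answer: 5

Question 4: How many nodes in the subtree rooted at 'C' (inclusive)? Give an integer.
Subtree rooted at C contains: B, C, J
Count = 3

Answer: 3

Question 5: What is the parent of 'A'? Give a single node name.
Answer: H

Derivation:
Scan adjacency: A appears as child of H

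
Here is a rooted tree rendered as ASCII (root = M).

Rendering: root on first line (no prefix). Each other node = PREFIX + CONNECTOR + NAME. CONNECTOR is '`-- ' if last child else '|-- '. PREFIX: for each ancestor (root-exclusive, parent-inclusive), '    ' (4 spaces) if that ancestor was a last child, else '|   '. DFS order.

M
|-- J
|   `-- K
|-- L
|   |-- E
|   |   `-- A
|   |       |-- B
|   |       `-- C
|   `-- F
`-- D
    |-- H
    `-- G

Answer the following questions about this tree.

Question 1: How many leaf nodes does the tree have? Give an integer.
Leaves (nodes with no children): B, C, F, G, H, K

Answer: 6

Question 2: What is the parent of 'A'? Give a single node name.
Answer: E

Derivation:
Scan adjacency: A appears as child of E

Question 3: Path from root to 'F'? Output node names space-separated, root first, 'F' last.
Answer: M L F

Derivation:
Walk down from root: M -> L -> F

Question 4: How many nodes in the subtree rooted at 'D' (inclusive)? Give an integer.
Subtree rooted at D contains: D, G, H
Count = 3

Answer: 3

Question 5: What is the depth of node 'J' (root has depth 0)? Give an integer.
Path from root to J: M -> J
Depth = number of edges = 1

Answer: 1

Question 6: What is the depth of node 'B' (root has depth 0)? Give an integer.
Path from root to B: M -> L -> E -> A -> B
Depth = number of edges = 4

Answer: 4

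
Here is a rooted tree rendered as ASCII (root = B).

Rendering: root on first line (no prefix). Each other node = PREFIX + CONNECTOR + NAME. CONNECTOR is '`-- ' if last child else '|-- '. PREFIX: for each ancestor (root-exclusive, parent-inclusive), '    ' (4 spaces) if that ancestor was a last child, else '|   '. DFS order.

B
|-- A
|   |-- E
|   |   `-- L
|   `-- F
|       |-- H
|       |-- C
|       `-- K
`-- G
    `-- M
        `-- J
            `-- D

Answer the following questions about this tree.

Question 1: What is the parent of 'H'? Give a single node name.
Answer: F

Derivation:
Scan adjacency: H appears as child of F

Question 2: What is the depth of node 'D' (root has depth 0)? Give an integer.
Path from root to D: B -> G -> M -> J -> D
Depth = number of edges = 4

Answer: 4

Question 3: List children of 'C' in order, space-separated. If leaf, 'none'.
Node C's children (from adjacency): (leaf)

Answer: none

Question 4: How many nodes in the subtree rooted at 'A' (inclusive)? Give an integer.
Answer: 7

Derivation:
Subtree rooted at A contains: A, C, E, F, H, K, L
Count = 7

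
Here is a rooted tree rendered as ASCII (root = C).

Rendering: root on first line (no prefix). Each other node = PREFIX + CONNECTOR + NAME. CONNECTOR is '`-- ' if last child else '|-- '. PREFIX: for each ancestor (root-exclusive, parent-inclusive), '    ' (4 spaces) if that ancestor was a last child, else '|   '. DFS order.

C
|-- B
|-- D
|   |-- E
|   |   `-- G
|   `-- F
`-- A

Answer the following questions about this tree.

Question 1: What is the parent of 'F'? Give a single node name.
Scan adjacency: F appears as child of D

Answer: D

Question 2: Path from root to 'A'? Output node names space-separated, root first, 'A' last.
Answer: C A

Derivation:
Walk down from root: C -> A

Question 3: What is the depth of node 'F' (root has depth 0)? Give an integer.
Answer: 2

Derivation:
Path from root to F: C -> D -> F
Depth = number of edges = 2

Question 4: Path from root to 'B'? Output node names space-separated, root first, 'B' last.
Answer: C B

Derivation:
Walk down from root: C -> B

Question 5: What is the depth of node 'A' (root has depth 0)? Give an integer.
Path from root to A: C -> A
Depth = number of edges = 1

Answer: 1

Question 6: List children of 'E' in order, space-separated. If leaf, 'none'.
Node E's children (from adjacency): G

Answer: G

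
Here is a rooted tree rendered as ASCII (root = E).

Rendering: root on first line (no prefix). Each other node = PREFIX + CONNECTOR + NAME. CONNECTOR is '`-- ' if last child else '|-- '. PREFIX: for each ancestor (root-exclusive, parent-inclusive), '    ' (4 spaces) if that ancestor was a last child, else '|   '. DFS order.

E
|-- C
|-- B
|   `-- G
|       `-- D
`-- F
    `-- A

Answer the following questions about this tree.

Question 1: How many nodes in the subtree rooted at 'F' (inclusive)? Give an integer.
Subtree rooted at F contains: A, F
Count = 2

Answer: 2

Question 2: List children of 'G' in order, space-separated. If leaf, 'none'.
Node G's children (from adjacency): D

Answer: D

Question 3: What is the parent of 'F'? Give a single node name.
Answer: E

Derivation:
Scan adjacency: F appears as child of E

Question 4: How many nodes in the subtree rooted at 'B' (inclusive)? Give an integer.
Subtree rooted at B contains: B, D, G
Count = 3

Answer: 3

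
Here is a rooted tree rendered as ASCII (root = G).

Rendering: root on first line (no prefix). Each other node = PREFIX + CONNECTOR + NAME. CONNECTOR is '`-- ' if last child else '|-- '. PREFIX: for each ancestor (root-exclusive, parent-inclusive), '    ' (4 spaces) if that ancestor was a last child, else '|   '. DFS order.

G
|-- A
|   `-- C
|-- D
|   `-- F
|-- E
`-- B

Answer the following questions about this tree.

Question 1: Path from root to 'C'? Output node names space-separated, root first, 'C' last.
Answer: G A C

Derivation:
Walk down from root: G -> A -> C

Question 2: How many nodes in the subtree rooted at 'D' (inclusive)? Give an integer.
Answer: 2

Derivation:
Subtree rooted at D contains: D, F
Count = 2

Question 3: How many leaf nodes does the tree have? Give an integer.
Leaves (nodes with no children): B, C, E, F

Answer: 4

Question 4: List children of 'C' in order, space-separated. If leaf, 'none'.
Node C's children (from adjacency): (leaf)

Answer: none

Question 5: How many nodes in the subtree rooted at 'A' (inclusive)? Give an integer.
Answer: 2

Derivation:
Subtree rooted at A contains: A, C
Count = 2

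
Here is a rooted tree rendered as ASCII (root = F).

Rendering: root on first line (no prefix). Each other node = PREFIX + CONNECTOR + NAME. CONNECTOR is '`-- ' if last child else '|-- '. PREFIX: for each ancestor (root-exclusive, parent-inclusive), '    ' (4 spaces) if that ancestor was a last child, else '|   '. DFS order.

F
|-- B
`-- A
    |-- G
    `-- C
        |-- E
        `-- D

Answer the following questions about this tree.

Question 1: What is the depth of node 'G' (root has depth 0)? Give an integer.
Path from root to G: F -> A -> G
Depth = number of edges = 2

Answer: 2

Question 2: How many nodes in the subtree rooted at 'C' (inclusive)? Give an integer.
Subtree rooted at C contains: C, D, E
Count = 3

Answer: 3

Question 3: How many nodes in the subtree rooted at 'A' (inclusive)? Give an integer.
Subtree rooted at A contains: A, C, D, E, G
Count = 5

Answer: 5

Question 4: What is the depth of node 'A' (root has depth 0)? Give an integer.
Path from root to A: F -> A
Depth = number of edges = 1

Answer: 1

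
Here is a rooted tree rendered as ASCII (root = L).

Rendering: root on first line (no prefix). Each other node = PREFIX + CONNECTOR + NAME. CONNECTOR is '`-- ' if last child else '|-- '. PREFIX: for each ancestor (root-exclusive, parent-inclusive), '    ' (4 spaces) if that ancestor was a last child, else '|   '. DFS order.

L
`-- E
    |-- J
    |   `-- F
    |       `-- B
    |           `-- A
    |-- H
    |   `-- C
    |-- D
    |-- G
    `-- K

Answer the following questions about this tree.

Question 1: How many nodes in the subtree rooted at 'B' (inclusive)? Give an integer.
Subtree rooted at B contains: A, B
Count = 2

Answer: 2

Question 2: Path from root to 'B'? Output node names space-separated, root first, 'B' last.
Answer: L E J F B

Derivation:
Walk down from root: L -> E -> J -> F -> B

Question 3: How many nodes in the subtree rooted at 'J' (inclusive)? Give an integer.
Subtree rooted at J contains: A, B, F, J
Count = 4

Answer: 4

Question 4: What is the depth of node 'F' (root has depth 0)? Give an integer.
Answer: 3

Derivation:
Path from root to F: L -> E -> J -> F
Depth = number of edges = 3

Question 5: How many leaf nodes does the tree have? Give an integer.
Answer: 5

Derivation:
Leaves (nodes with no children): A, C, D, G, K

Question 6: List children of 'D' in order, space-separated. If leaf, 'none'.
Answer: none

Derivation:
Node D's children (from adjacency): (leaf)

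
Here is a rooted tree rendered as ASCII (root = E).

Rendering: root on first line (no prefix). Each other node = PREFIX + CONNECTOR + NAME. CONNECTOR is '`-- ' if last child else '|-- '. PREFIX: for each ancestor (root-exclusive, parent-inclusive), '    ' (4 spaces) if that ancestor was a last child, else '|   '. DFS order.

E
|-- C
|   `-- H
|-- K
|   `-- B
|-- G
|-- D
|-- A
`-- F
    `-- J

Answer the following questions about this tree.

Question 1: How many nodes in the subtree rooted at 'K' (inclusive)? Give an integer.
Subtree rooted at K contains: B, K
Count = 2

Answer: 2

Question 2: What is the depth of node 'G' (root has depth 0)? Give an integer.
Answer: 1

Derivation:
Path from root to G: E -> G
Depth = number of edges = 1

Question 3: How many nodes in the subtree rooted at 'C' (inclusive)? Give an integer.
Subtree rooted at C contains: C, H
Count = 2

Answer: 2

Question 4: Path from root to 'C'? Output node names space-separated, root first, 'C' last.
Walk down from root: E -> C

Answer: E C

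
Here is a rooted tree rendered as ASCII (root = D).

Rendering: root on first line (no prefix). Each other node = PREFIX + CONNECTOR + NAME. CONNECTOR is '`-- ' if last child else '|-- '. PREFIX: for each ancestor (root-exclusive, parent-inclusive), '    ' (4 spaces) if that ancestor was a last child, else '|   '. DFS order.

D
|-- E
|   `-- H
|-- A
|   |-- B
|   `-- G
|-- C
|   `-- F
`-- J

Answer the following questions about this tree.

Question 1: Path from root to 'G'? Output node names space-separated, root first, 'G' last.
Walk down from root: D -> A -> G

Answer: D A G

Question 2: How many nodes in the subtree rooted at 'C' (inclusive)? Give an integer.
Answer: 2

Derivation:
Subtree rooted at C contains: C, F
Count = 2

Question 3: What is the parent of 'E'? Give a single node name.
Answer: D

Derivation:
Scan adjacency: E appears as child of D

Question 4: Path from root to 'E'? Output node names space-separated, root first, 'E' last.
Walk down from root: D -> E

Answer: D E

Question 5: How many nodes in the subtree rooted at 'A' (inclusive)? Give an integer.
Answer: 3

Derivation:
Subtree rooted at A contains: A, B, G
Count = 3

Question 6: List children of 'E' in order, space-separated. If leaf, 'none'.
Node E's children (from adjacency): H

Answer: H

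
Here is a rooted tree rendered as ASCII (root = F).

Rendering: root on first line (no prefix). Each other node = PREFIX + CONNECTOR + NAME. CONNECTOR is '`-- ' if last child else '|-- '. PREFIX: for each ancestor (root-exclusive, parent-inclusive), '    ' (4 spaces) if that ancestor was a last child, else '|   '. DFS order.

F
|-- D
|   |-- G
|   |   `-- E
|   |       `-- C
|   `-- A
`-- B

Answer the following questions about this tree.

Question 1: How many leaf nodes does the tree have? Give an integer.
Leaves (nodes with no children): A, B, C

Answer: 3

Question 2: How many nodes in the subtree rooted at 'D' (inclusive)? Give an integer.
Subtree rooted at D contains: A, C, D, E, G
Count = 5

Answer: 5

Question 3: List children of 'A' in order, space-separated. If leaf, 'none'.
Answer: none

Derivation:
Node A's children (from adjacency): (leaf)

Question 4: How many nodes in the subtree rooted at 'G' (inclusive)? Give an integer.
Answer: 3

Derivation:
Subtree rooted at G contains: C, E, G
Count = 3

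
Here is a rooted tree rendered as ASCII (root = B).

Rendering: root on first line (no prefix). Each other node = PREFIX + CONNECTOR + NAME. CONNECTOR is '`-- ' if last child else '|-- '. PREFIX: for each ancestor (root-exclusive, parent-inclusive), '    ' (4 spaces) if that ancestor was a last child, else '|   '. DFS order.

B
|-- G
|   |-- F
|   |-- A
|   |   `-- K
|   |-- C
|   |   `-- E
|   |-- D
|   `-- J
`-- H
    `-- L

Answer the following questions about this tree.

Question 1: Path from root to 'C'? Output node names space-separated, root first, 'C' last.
Walk down from root: B -> G -> C

Answer: B G C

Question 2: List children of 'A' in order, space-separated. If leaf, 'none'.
Node A's children (from adjacency): K

Answer: K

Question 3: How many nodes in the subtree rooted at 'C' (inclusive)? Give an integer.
Answer: 2

Derivation:
Subtree rooted at C contains: C, E
Count = 2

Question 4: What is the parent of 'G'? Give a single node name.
Answer: B

Derivation:
Scan adjacency: G appears as child of B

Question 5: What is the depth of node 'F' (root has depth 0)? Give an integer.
Path from root to F: B -> G -> F
Depth = number of edges = 2

Answer: 2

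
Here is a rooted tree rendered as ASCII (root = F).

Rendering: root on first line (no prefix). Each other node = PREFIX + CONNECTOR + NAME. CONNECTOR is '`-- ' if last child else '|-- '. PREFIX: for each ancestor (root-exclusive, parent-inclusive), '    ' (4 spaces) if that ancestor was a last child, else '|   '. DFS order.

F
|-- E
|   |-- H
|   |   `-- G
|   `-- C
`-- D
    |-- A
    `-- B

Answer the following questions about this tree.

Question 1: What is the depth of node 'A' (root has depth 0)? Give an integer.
Path from root to A: F -> D -> A
Depth = number of edges = 2

Answer: 2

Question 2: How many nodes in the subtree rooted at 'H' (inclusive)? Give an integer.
Answer: 2

Derivation:
Subtree rooted at H contains: G, H
Count = 2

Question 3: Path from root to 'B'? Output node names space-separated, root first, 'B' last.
Walk down from root: F -> D -> B

Answer: F D B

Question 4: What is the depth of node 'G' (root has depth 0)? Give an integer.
Path from root to G: F -> E -> H -> G
Depth = number of edges = 3

Answer: 3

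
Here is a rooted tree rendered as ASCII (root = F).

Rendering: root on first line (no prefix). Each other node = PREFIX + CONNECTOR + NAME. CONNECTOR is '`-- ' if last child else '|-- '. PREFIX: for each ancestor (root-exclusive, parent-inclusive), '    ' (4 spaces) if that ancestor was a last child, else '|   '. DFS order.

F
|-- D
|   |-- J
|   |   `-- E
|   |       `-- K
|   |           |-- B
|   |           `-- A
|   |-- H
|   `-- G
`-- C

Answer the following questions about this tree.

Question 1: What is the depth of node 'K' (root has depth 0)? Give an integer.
Answer: 4

Derivation:
Path from root to K: F -> D -> J -> E -> K
Depth = number of edges = 4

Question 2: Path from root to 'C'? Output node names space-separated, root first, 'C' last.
Answer: F C

Derivation:
Walk down from root: F -> C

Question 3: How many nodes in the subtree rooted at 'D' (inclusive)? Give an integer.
Answer: 8

Derivation:
Subtree rooted at D contains: A, B, D, E, G, H, J, K
Count = 8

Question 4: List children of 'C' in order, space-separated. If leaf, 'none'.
Node C's children (from adjacency): (leaf)

Answer: none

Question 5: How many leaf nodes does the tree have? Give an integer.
Leaves (nodes with no children): A, B, C, G, H

Answer: 5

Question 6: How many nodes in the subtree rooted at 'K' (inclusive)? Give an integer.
Subtree rooted at K contains: A, B, K
Count = 3

Answer: 3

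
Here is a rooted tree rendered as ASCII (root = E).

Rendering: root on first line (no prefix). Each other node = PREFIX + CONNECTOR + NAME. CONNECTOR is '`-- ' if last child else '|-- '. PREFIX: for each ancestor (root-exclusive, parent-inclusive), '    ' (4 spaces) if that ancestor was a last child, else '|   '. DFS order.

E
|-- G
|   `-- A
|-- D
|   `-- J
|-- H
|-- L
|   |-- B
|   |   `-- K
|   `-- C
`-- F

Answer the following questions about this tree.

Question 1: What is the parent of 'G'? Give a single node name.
Answer: E

Derivation:
Scan adjacency: G appears as child of E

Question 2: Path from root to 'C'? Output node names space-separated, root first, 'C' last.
Answer: E L C

Derivation:
Walk down from root: E -> L -> C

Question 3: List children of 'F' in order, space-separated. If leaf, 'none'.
Node F's children (from adjacency): (leaf)

Answer: none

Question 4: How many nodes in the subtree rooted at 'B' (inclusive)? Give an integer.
Subtree rooted at B contains: B, K
Count = 2

Answer: 2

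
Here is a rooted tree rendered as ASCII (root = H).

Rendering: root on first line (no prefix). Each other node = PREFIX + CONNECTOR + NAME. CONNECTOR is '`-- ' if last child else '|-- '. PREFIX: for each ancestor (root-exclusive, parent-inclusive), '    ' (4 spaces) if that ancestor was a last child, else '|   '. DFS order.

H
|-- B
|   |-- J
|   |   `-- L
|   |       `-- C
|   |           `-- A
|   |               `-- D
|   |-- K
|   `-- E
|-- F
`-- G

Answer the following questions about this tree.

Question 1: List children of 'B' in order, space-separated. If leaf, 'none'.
Answer: J K E

Derivation:
Node B's children (from adjacency): J, K, E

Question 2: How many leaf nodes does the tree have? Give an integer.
Answer: 5

Derivation:
Leaves (nodes with no children): D, E, F, G, K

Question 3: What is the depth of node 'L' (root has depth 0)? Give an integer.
Answer: 3

Derivation:
Path from root to L: H -> B -> J -> L
Depth = number of edges = 3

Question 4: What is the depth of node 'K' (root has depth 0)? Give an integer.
Path from root to K: H -> B -> K
Depth = number of edges = 2

Answer: 2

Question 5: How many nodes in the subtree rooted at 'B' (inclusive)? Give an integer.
Subtree rooted at B contains: A, B, C, D, E, J, K, L
Count = 8

Answer: 8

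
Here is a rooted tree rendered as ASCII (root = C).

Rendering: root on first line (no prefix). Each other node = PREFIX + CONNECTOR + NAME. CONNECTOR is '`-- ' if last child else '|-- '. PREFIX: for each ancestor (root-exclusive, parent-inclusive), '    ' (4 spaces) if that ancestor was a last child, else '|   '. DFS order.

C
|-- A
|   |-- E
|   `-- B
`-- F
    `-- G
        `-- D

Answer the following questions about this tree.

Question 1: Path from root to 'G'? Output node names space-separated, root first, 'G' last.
Answer: C F G

Derivation:
Walk down from root: C -> F -> G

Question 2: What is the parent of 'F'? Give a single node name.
Answer: C

Derivation:
Scan adjacency: F appears as child of C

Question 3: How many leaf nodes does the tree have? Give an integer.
Answer: 3

Derivation:
Leaves (nodes with no children): B, D, E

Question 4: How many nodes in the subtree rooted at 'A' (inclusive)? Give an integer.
Subtree rooted at A contains: A, B, E
Count = 3

Answer: 3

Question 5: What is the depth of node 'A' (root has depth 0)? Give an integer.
Answer: 1

Derivation:
Path from root to A: C -> A
Depth = number of edges = 1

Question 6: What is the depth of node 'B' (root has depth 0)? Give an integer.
Path from root to B: C -> A -> B
Depth = number of edges = 2

Answer: 2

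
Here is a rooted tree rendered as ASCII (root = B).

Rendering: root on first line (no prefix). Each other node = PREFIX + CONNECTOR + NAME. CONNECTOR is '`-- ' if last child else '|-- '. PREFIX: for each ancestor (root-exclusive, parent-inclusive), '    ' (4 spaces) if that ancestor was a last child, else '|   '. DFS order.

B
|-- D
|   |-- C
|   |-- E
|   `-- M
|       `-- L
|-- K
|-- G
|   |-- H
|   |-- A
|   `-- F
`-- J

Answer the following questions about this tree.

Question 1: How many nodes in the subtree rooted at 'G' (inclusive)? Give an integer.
Answer: 4

Derivation:
Subtree rooted at G contains: A, F, G, H
Count = 4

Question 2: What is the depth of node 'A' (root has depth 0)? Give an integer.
Answer: 2

Derivation:
Path from root to A: B -> G -> A
Depth = number of edges = 2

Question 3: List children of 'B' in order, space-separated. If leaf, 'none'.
Node B's children (from adjacency): D, K, G, J

Answer: D K G J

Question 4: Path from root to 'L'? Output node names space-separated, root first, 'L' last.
Answer: B D M L

Derivation:
Walk down from root: B -> D -> M -> L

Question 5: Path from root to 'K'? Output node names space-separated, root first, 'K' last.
Answer: B K

Derivation:
Walk down from root: B -> K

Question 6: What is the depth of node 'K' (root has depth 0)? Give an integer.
Path from root to K: B -> K
Depth = number of edges = 1

Answer: 1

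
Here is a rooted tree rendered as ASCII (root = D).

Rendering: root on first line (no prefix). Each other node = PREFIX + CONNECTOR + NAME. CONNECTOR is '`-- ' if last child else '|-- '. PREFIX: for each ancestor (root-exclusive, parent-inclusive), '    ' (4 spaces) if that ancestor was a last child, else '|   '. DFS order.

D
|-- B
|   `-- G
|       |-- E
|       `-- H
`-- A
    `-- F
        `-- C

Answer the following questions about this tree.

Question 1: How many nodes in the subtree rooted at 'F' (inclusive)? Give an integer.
Subtree rooted at F contains: C, F
Count = 2

Answer: 2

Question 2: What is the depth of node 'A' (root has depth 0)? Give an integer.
Answer: 1

Derivation:
Path from root to A: D -> A
Depth = number of edges = 1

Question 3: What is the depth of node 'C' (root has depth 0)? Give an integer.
Answer: 3

Derivation:
Path from root to C: D -> A -> F -> C
Depth = number of edges = 3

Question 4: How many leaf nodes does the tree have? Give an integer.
Leaves (nodes with no children): C, E, H

Answer: 3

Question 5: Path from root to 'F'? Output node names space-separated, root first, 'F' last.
Walk down from root: D -> A -> F

Answer: D A F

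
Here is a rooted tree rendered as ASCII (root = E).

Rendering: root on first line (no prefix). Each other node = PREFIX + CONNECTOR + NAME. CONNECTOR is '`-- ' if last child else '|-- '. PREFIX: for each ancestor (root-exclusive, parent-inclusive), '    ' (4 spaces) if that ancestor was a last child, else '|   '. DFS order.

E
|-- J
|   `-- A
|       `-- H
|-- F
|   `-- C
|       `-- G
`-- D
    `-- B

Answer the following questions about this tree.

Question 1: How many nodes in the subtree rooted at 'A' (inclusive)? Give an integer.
Answer: 2

Derivation:
Subtree rooted at A contains: A, H
Count = 2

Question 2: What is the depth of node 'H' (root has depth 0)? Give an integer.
Answer: 3

Derivation:
Path from root to H: E -> J -> A -> H
Depth = number of edges = 3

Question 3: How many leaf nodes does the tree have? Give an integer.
Leaves (nodes with no children): B, G, H

Answer: 3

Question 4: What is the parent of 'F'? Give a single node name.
Answer: E

Derivation:
Scan adjacency: F appears as child of E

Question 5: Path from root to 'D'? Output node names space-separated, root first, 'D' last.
Answer: E D

Derivation:
Walk down from root: E -> D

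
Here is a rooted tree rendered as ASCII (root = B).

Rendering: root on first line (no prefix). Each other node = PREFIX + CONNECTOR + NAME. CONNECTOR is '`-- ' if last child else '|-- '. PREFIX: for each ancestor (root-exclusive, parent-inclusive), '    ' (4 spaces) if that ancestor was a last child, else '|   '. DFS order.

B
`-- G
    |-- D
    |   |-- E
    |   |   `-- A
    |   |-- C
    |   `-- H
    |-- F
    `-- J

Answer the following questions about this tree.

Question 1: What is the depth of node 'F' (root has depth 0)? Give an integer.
Path from root to F: B -> G -> F
Depth = number of edges = 2

Answer: 2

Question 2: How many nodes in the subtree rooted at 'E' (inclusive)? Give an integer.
Answer: 2

Derivation:
Subtree rooted at E contains: A, E
Count = 2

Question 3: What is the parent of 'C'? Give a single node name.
Answer: D

Derivation:
Scan adjacency: C appears as child of D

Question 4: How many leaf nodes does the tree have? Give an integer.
Answer: 5

Derivation:
Leaves (nodes with no children): A, C, F, H, J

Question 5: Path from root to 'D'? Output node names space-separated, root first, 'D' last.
Walk down from root: B -> G -> D

Answer: B G D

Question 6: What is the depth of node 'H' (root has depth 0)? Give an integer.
Answer: 3

Derivation:
Path from root to H: B -> G -> D -> H
Depth = number of edges = 3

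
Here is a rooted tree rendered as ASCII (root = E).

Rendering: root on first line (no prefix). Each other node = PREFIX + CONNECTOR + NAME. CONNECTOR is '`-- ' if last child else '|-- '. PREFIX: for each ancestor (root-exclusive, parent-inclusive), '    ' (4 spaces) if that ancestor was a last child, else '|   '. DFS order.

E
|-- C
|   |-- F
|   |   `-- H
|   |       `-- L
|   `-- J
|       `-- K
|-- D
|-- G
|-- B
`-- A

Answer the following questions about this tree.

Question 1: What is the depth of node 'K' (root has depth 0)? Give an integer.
Answer: 3

Derivation:
Path from root to K: E -> C -> J -> K
Depth = number of edges = 3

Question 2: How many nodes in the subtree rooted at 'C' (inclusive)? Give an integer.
Answer: 6

Derivation:
Subtree rooted at C contains: C, F, H, J, K, L
Count = 6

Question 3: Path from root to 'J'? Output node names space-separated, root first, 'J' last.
Answer: E C J

Derivation:
Walk down from root: E -> C -> J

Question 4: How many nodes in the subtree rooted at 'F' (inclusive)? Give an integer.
Subtree rooted at F contains: F, H, L
Count = 3

Answer: 3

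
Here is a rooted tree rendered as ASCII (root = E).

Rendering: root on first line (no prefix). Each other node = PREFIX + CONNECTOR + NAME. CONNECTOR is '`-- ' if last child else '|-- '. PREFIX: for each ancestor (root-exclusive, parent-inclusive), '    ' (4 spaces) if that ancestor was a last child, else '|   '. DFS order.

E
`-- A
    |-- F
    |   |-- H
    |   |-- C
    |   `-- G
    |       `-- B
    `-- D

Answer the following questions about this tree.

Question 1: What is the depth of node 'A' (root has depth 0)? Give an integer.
Answer: 1

Derivation:
Path from root to A: E -> A
Depth = number of edges = 1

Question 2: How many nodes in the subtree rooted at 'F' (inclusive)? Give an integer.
Subtree rooted at F contains: B, C, F, G, H
Count = 5

Answer: 5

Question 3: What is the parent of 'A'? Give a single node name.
Answer: E

Derivation:
Scan adjacency: A appears as child of E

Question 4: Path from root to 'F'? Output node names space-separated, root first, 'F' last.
Answer: E A F

Derivation:
Walk down from root: E -> A -> F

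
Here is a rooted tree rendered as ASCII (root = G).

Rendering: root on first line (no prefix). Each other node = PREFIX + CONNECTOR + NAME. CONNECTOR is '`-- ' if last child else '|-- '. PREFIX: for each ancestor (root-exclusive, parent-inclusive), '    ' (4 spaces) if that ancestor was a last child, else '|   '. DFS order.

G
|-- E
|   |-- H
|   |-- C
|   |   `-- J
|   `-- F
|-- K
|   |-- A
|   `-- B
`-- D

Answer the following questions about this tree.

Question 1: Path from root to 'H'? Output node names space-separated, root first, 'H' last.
Walk down from root: G -> E -> H

Answer: G E H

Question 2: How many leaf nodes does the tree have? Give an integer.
Leaves (nodes with no children): A, B, D, F, H, J

Answer: 6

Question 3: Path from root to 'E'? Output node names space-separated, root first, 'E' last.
Walk down from root: G -> E

Answer: G E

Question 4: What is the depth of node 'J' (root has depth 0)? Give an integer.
Path from root to J: G -> E -> C -> J
Depth = number of edges = 3

Answer: 3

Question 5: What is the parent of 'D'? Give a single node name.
Answer: G

Derivation:
Scan adjacency: D appears as child of G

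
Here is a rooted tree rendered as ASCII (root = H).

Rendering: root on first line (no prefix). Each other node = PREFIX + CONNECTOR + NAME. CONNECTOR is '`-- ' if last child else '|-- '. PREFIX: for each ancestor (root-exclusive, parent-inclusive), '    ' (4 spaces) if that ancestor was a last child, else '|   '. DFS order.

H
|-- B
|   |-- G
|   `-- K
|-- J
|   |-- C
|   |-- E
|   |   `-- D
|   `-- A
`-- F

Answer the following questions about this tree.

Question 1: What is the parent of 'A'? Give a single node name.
Scan adjacency: A appears as child of J

Answer: J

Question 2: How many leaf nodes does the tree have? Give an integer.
Leaves (nodes with no children): A, C, D, F, G, K

Answer: 6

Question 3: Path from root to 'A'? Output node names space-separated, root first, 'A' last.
Walk down from root: H -> J -> A

Answer: H J A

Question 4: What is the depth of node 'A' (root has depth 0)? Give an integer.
Answer: 2

Derivation:
Path from root to A: H -> J -> A
Depth = number of edges = 2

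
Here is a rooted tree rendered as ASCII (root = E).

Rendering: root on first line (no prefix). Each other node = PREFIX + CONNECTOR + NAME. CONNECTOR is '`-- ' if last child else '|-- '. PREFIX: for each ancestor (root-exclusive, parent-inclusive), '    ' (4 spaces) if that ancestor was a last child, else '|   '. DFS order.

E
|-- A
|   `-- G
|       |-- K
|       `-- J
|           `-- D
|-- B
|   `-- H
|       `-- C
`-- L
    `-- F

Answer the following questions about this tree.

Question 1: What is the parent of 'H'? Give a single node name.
Answer: B

Derivation:
Scan adjacency: H appears as child of B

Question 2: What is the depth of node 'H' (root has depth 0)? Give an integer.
Path from root to H: E -> B -> H
Depth = number of edges = 2

Answer: 2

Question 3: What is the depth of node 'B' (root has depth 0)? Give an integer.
Path from root to B: E -> B
Depth = number of edges = 1

Answer: 1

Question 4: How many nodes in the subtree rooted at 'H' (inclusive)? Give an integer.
Subtree rooted at H contains: C, H
Count = 2

Answer: 2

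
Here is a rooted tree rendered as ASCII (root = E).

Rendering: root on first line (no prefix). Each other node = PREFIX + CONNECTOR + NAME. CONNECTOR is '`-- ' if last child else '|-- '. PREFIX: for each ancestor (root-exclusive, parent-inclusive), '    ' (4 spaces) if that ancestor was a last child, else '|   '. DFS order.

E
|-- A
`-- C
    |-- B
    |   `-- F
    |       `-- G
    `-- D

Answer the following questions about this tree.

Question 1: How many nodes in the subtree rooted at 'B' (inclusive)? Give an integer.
Answer: 3

Derivation:
Subtree rooted at B contains: B, F, G
Count = 3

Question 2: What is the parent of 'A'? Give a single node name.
Answer: E

Derivation:
Scan adjacency: A appears as child of E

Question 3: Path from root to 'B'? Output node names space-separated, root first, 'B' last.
Walk down from root: E -> C -> B

Answer: E C B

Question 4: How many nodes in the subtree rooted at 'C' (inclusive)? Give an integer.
Subtree rooted at C contains: B, C, D, F, G
Count = 5

Answer: 5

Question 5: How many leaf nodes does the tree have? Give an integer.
Answer: 3

Derivation:
Leaves (nodes with no children): A, D, G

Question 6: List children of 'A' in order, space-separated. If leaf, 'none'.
Node A's children (from adjacency): (leaf)

Answer: none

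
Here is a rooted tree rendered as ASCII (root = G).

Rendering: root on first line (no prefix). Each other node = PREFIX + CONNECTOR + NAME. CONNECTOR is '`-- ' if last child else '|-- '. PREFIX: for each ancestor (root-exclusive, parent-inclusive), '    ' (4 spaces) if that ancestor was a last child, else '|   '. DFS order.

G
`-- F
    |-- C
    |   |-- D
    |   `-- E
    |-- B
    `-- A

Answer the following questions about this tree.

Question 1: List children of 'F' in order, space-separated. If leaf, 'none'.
Answer: C B A

Derivation:
Node F's children (from adjacency): C, B, A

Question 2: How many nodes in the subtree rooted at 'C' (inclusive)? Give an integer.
Subtree rooted at C contains: C, D, E
Count = 3

Answer: 3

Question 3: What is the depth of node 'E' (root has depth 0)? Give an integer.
Path from root to E: G -> F -> C -> E
Depth = number of edges = 3

Answer: 3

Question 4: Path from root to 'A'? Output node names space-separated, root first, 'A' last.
Walk down from root: G -> F -> A

Answer: G F A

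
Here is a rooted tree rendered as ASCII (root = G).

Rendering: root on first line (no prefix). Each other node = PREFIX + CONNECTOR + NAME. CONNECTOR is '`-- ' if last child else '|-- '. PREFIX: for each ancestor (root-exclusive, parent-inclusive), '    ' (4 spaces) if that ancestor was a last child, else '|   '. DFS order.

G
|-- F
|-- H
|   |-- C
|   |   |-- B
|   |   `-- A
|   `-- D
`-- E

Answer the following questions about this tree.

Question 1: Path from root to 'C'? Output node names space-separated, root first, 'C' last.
Walk down from root: G -> H -> C

Answer: G H C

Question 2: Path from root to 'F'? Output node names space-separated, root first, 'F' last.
Walk down from root: G -> F

Answer: G F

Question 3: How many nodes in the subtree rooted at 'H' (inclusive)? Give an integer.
Answer: 5

Derivation:
Subtree rooted at H contains: A, B, C, D, H
Count = 5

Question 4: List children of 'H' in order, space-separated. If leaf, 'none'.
Answer: C D

Derivation:
Node H's children (from adjacency): C, D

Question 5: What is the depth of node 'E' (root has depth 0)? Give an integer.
Answer: 1

Derivation:
Path from root to E: G -> E
Depth = number of edges = 1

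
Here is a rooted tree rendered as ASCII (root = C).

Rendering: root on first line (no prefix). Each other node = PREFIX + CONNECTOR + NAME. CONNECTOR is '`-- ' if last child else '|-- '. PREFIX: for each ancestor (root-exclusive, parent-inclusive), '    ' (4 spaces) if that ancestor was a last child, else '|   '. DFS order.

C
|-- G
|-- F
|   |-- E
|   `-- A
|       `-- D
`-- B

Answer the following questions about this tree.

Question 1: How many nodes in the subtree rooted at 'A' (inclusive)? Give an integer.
Subtree rooted at A contains: A, D
Count = 2

Answer: 2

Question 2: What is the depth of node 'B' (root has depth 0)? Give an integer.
Path from root to B: C -> B
Depth = number of edges = 1

Answer: 1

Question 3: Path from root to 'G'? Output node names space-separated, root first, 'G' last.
Walk down from root: C -> G

Answer: C G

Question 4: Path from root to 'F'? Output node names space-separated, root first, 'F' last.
Walk down from root: C -> F

Answer: C F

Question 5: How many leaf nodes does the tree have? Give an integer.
Answer: 4

Derivation:
Leaves (nodes with no children): B, D, E, G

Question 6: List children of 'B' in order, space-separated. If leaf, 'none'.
Answer: none

Derivation:
Node B's children (from adjacency): (leaf)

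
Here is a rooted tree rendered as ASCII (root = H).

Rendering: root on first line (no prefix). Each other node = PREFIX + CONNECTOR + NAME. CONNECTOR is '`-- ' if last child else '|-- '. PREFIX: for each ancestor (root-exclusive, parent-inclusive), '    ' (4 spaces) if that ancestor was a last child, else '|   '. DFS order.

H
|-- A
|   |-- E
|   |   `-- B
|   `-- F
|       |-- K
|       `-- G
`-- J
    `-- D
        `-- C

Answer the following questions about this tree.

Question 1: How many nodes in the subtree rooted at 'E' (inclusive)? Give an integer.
Answer: 2

Derivation:
Subtree rooted at E contains: B, E
Count = 2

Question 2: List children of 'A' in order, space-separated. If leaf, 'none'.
Node A's children (from adjacency): E, F

Answer: E F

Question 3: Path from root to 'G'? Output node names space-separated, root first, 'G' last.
Walk down from root: H -> A -> F -> G

Answer: H A F G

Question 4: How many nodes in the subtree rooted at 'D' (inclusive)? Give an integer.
Subtree rooted at D contains: C, D
Count = 2

Answer: 2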